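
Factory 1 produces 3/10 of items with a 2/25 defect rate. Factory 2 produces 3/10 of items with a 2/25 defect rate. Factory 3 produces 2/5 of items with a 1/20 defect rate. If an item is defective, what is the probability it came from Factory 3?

Using Bayes' theorem:
P(F1) = 3/10, P(D|F1) = 2/25
P(F2) = 3/10, P(D|F2) = 2/25
P(F3) = 2/5, P(D|F3) = 1/20
P(D) = P(D|F1)P(F1) + P(D|F2)P(F2) + P(D|F3)P(F3)
     = \frac{17}{250}
P(F3|D) = P(D|F3)P(F3) / P(D)
= \frac{5}{17}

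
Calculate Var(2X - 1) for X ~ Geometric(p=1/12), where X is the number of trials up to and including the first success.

For X ~ Geometric(p=1/12), where X is the number of trials up to and including the first success:
Var(X) = 132
Var(2X - 1) = (2)² × Var(X) = 4 × 132 = 528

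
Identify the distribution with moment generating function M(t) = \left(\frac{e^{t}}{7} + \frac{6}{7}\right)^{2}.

The MGF M(t) = \left(\frac{e^{t}}{7} + \frac{6}{7}\right)^{2} is the standard form for the Binomial distribution.
Comparing with the known MGF formula identifies: Binomial(n=2, p=1/7)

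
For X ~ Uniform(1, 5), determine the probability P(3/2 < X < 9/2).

P(3/2 < X < 9/2) = ∫_{3/2}^{9/2} f(x) dx
where f(x) = \frac{1}{4}
= \frac{3}{4}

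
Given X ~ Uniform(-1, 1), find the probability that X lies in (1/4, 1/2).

P(1/4 < X < 1/2) = ∫_{1/4}^{1/2} f(x) dx
where f(x) = \frac{1}{2}
= \frac{1}{8}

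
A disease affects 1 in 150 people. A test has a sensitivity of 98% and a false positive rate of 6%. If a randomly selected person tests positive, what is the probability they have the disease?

Let D = the rare event, + = positive/flagged.
P(D) = 1/150
P(+|D) = 98/100 = 49/50
P(+|D') = 6/100 = 3/50
P(+) = P(+|D)P(D) + P(+|D')P(D')
     = \frac{49}{50} × \frac{1}{150} + \frac{3}{50} × \frac{149}{150}
     = \frac{124}{1875}
P(D|+) = P(+|D)P(D)/P(+) = \frac{49}{496}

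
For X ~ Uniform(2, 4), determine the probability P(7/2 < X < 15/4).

P(7/2 < X < 15/4) = ∫_{7/2}^{15/4} f(x) dx
where f(x) = \frac{1}{2}
= \frac{1}{8}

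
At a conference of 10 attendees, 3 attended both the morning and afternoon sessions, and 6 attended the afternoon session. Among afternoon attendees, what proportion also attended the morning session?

P(A ∩ B) = 3/10
P(B) = 6/10 = 3/5
P(A|B) = P(A ∩ B) / P(B) = (3/10) / (3/5) = 1/2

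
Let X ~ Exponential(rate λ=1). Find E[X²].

Using the identity E[X²] = Var(X) + (E[X])²:
E[X] = 1
Var(X) = 1
E[X²] = 1 + (1)²
= 2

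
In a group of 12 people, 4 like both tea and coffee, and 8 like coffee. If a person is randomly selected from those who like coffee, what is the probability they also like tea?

P(A ∩ B) = 4/12 = 1/3
P(B) = 8/12 = 2/3
P(A|B) = P(A ∩ B) / P(B) = (1/3) / (2/3) = 1/2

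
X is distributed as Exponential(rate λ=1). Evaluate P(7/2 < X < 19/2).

P(7/2 < X < 19/2) = ∫_{7/2}^{19/2} f(x) dx
where f(x) = e^{- x}
= - \frac{1 - e^{6}}{e^{\frac{19}{2}}}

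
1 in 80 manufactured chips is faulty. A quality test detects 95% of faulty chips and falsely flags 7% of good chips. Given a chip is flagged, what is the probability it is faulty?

Let D = the rare event, + = positive/flagged.
P(D) = 1/80
P(+|D) = 95/100 = 19/20
P(+|D') = 7/100
P(+) = P(+|D)P(D) + P(+|D')P(D')
     = \frac{19}{20} × \frac{1}{80} + \frac{7}{100} × \frac{79}{80}
     = \frac{81}{1000}
P(D|+) = P(+|D)P(D)/P(+) = \frac{95}{648}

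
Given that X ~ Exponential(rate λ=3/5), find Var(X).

For X ~ Exponential(rate λ=3/5):
Var(X) = \frac{25}{9}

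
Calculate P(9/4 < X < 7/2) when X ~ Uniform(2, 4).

P(9/4 < X < 7/2) = ∫_{9/4}^{7/2} f(x) dx
where f(x) = \frac{1}{2}
= \frac{5}{8}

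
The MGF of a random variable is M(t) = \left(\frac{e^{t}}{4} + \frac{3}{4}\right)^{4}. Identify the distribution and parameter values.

The MGF M(t) = \left(\frac{e^{t}}{4} + \frac{3}{4}\right)^{4} is the standard form for the Binomial distribution.
Comparing with the known MGF formula identifies: Binomial(n=4, p=1/4)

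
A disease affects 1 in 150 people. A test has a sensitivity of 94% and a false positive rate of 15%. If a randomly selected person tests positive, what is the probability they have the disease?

Let D = the rare event, + = positive/flagged.
P(D) = 1/150
P(+|D) = 94/100 = 47/50
P(+|D') = 15/100 = 3/20
P(+) = P(+|D)P(D) + P(+|D')P(D')
     = \frac{47}{50} × \frac{1}{150} + \frac{3}{20} × \frac{149}{150}
     = \frac{2329}{15000}
P(D|+) = P(+|D)P(D)/P(+) = \frac{94}{2329}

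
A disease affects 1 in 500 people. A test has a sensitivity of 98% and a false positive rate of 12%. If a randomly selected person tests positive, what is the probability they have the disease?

Let D = the rare event, + = positive/flagged.
P(D) = 1/500
P(+|D) = 98/100 = 49/50
P(+|D') = 12/100 = 3/25
P(+) = P(+|D)P(D) + P(+|D')P(D')
     = \frac{49}{50} × \frac{1}{500} + \frac{3}{25} × \frac{499}{500}
     = \frac{3043}{25000}
P(D|+) = P(+|D)P(D)/P(+) = \frac{49}{3043}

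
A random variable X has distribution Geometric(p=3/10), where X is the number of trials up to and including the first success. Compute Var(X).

For X ~ Geometric(p=3/10), where X is the number of trials up to and including the first success:
Var(X) = \frac{70}{9}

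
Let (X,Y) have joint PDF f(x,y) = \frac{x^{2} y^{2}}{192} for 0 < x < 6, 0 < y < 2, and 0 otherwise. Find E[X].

f_X(x) = ∫_0^2 \frac{x^{2} y^{2}}{192} dy = \frac{x^{2}}{72}
E[X] = ∫_0^6 x × (\frac{x^{2}}{72}) dx = \frac{9}{2}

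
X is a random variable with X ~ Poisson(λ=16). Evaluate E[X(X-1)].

E[X(X-1)] = E[X² - X] = E[X²] - E[X]
E[X] = 16
E[X²] = Var(X) + (E[X])² = 16 + (16)² = 272
E[X(X-1)] = 272 - 16 = 256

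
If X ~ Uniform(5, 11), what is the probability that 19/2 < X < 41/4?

P(19/2 < X < 41/4) = ∫_{19/2}^{41/4} f(x) dx
where f(x) = \frac{1}{6}
= \frac{1}{8}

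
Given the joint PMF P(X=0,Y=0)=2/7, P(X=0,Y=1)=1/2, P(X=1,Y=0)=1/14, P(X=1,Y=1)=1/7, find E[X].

First find marginal of X:
P(X=0) = 11/14
P(X=1) = 3/14
E[X] = 0 × 11/14 + 1 × 3/14 = 3/14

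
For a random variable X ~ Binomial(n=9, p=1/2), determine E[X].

For X ~ Binomial(n=9, p=1/2), the expected value is:
E[X] = \frac{9}{2}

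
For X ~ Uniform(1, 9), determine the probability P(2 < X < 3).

P(2 < X < 3) = ∫_{2}^{3} f(x) dx
where f(x) = \frac{1}{8}
= \frac{1}{8}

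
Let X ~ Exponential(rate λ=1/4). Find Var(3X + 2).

For X ~ Exponential(rate λ=1/4):
Var(X) = 16
Var(3X + 2) = (3)² × Var(X) = 9 × 16 = 144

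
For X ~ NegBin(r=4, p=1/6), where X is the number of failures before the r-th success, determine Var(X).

For X ~ NegBin(r=4, p=1/6), where X is the number of failures before the r-th success:
Var(X) = 120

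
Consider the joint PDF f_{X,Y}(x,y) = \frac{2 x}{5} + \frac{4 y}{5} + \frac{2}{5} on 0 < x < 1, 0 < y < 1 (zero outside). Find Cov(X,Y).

E[XY] = ∫∫ xy × f(x,y) dx dy = \frac{3}{10}
E[X] = \frac{8}{15}
E[Y] = \frac{17}{30}
Cov(X,Y) = E[XY] - E[X]E[Y] = - \frac{1}{450}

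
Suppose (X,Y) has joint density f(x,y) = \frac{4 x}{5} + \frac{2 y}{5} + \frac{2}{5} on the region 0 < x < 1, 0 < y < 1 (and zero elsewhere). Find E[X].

E[X] = ∫_0^1 ∫_0^1 x × f(x,y) dy dx
= ∫_0^1 ∫_0^1 x × (\frac{4 x}{5} + \frac{2 y}{5} + \frac{2}{5}) dy dx
= \frac{17}{30}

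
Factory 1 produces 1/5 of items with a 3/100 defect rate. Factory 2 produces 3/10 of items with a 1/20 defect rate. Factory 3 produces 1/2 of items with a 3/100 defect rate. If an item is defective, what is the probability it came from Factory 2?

Using Bayes' theorem:
P(F1) = 1/5, P(D|F1) = 3/100
P(F2) = 3/10, P(D|F2) = 1/20
P(F3) = 1/2, P(D|F3) = 3/100
P(D) = P(D|F1)P(F1) + P(D|F2)P(F2) + P(D|F3)P(F3)
     = \frac{9}{250}
P(F2|D) = P(D|F2)P(F2) / P(D)
= \frac{5}{12}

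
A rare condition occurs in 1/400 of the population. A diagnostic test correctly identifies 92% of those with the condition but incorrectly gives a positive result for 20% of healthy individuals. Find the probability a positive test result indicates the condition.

Let D = the rare event, + = positive/flagged.
P(D) = 1/400
P(+|D) = 92/100 = 23/25
P(+|D') = 20/100 = 1/5
P(+) = P(+|D)P(D) + P(+|D')P(D')
     = \frac{23}{25} × \frac{1}{400} + \frac{1}{5} × \frac{399}{400}
     = \frac{1009}{5000}
P(D|+) = P(+|D)P(D)/P(+) = \frac{23}{2018}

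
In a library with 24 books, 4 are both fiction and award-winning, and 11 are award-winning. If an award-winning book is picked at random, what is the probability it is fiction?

P(A ∩ B) = 4/24 = 1/6
P(B) = 11/24
P(A|B) = P(A ∩ B) / P(B) = (1/6) / (11/24) = 4/11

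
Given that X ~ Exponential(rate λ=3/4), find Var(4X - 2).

For X ~ Exponential(rate λ=3/4):
Var(X) = \frac{16}{9}
Var(4X - 2) = (4)² × Var(X) = 16 × \frac{16}{9} = \frac{256}{9}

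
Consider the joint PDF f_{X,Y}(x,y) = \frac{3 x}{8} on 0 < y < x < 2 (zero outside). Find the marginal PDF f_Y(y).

f_Y(y) = ∫_y^2 \frac{3 x}{8} dx = \frac{3}{4} - \frac{3 y^{2}}{16}
for 0 < y < 2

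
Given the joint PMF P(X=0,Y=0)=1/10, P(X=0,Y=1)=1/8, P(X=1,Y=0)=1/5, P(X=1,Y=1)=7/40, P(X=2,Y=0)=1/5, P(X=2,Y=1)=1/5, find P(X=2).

P(X=2) = P(X=2,Y=0) + P(X=2,Y=1)
= 1/5 + 1/5
= 2/5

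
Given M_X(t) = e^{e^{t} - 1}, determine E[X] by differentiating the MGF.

To find E[X], compute M^(1)(0):
M^(1)(t) = e^{t} e^{e^{t} - 1}
M^(1)(0) = 1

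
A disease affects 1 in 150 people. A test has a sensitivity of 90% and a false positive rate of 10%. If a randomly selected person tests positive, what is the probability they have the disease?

Let D = the rare event, + = positive/flagged.
P(D) = 1/150
P(+|D) = 90/100 = 9/10
P(+|D') = 10/100 = 1/10
P(+) = P(+|D)P(D) + P(+|D')P(D')
     = \frac{9}{10} × \frac{1}{150} + \frac{1}{10} × \frac{149}{150}
     = \frac{79}{750}
P(D|+) = P(+|D)P(D)/P(+) = \frac{9}{158}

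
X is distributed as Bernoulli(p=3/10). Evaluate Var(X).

For X ~ Bernoulli(p=3/10):
Var(X) = \frac{21}{100}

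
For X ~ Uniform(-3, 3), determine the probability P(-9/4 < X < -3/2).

P(-9/4 < X < -3/2) = ∫_{-9/4}^{-3/2} f(x) dx
where f(x) = \frac{1}{6}
= \frac{1}{8}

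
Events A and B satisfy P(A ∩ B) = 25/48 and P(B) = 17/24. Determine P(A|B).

P(A|B) = P(A ∩ B) / P(B)
= (25/48) / (17/24)
= 25/34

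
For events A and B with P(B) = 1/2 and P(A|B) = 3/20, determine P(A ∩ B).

By definition, P(A|B) = P(A ∩ B) / P(B)
So P(A ∩ B) = P(A|B) × P(B)
= 3/20 × 1/2
= 3/40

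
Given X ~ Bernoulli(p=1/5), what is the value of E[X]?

For X ~ Bernoulli(p=1/5), the expected value is:
E[X] = \frac{1}{5}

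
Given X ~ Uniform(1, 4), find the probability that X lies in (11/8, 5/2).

P(11/8 < X < 5/2) = ∫_{11/8}^{5/2} f(x) dx
where f(x) = \frac{1}{3}
= \frac{3}{8}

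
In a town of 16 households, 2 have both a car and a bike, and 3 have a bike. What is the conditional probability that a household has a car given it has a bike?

P(A ∩ B) = 2/16 = 1/8
P(B) = 3/16
P(A|B) = P(A ∩ B) / P(B) = (1/8) / (3/16) = 2/3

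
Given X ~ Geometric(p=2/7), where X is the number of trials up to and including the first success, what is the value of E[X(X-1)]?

E[X(X-1)] = E[X² - X] = E[X²] - E[X]
E[X] = \frac{7}{2}
E[X²] = Var(X) + (E[X])² = \frac{35}{4} + (\frac{7}{2})² = 21
E[X(X-1)] = 21 - \frac{7}{2} = \frac{35}{2}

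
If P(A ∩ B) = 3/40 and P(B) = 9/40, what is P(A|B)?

P(A|B) = P(A ∩ B) / P(B)
= (3/40) / (9/40)
= 1/3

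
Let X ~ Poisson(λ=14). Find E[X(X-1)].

E[X(X-1)] = E[X² - X] = E[X²] - E[X]
E[X] = 14
E[X²] = Var(X) + (E[X])² = 14 + (14)² = 210
E[X(X-1)] = 210 - 14 = 196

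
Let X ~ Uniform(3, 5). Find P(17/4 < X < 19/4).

P(17/4 < X < 19/4) = ∫_{17/4}^{19/4} f(x) dx
where f(x) = \frac{1}{2}
= \frac{1}{4}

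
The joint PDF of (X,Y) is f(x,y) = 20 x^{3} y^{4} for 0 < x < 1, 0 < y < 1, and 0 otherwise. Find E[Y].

E[Y] = ∫_0^1 ∫_0^1 y × f(x,y) dx dy
= \frac{5}{6}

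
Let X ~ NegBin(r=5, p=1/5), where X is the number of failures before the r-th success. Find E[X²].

Using the identity E[X²] = Var(X) + (E[X])²:
E[X] = 20
Var(X) = 100
E[X²] = 100 + (20)²
= 500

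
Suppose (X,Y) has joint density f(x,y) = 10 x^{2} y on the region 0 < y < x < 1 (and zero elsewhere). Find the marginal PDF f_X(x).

f_X(x) = ∫_0^x 10 x^{2} y dy = 5 x^{4}
for 0 < x < 1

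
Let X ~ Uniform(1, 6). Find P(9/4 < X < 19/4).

P(9/4 < X < 19/4) = ∫_{9/4}^{19/4} f(x) dx
where f(x) = \frac{1}{5}
= \frac{1}{2}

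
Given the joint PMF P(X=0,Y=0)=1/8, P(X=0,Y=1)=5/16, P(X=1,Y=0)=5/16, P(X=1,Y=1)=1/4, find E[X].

First find marginal of X:
P(X=0) = 7/16
P(X=1) = 9/16
E[X] = 0 × 7/16 + 1 × 9/16 = 9/16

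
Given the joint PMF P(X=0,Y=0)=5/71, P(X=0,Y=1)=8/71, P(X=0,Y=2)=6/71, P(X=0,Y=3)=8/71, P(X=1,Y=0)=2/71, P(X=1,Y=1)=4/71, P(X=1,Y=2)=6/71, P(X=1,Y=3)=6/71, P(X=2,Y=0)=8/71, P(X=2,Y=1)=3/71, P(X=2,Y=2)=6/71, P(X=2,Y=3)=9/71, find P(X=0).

P(X=0) = P(X=0,Y=0) + P(X=0,Y=1) + P(X=0,Y=2) + P(X=0,Y=3)
= 5/71 + 8/71 + 6/71 + 8/71
= 27/71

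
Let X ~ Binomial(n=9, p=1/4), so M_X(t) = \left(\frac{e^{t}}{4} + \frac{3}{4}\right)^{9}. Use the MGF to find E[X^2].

To find E[X^2], compute M^(2)(0):
M^(1)(t) = \frac{9 \left(\frac{e^{t}}{4} + \frac{3}{4}\right)^{8} e^{t}}{4}
M^(2)(t) = \frac{9 \left(\frac{e^{t}}{4} + \frac{3}{4}\right)^{8} e^{t}}{4} + \frac{9 \left(\frac{e^{t}}{4} + \frac{3}{4}\right)^{7} e^{2 t}}{2}
M^(2)(0) = \frac{27}{4}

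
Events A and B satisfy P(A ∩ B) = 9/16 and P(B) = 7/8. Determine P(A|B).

P(A|B) = P(A ∩ B) / P(B)
= (9/16) / (7/8)
= 9/14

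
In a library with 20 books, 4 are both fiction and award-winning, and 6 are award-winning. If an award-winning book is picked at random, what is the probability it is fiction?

P(A ∩ B) = 4/20 = 1/5
P(B) = 6/20 = 3/10
P(A|B) = P(A ∩ B) / P(B) = (1/5) / (3/10) = 2/3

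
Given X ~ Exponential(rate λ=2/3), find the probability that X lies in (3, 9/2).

P(3 < X < 9/2) = ∫_{3}^{9/2} f(x) dx
where f(x) = \frac{2 e^{- \frac{2 x}{3}}}{3}
= - \frac{1 - e}{e^{3}}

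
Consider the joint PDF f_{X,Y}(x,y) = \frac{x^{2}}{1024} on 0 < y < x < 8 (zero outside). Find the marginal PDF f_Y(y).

f_Y(y) = ∫_y^8 \frac{x^{2}}{1024} dx = \frac{1}{6} - \frac{y^{3}}{3072}
for 0 < y < 8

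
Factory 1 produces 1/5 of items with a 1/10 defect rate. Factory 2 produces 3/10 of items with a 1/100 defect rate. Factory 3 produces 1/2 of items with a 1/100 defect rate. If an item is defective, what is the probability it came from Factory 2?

Using Bayes' theorem:
P(F1) = 1/5, P(D|F1) = 1/10
P(F2) = 3/10, P(D|F2) = 1/100
P(F3) = 1/2, P(D|F3) = 1/100
P(D) = P(D|F1)P(F1) + P(D|F2)P(F2) + P(D|F3)P(F3)
     = \frac{7}{250}
P(F2|D) = P(D|F2)P(F2) / P(D)
= \frac{3}{28}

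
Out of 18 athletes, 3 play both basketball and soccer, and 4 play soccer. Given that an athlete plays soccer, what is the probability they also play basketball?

P(A ∩ B) = 3/18 = 1/6
P(B) = 4/18 = 2/9
P(A|B) = P(A ∩ B) / P(B) = (1/6) / (2/9) = 3/4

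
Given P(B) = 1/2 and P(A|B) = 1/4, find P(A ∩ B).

By definition, P(A|B) = P(A ∩ B) / P(B)
So P(A ∩ B) = P(A|B) × P(B)
= 1/4 × 1/2
= 1/8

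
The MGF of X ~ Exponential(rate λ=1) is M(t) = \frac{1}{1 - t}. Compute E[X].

To find E[X], compute M^(1)(0):
M^(1)(t) = \frac{1}{\left(1 - t\right)^{2}}
M^(1)(0) = 1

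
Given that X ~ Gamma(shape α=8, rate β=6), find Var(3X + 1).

For X ~ Gamma(shape α=8, rate β=6):
Var(X) = \frac{2}{9}
Var(3X + 1) = (3)² × Var(X) = 9 × \frac{2}{9} = 2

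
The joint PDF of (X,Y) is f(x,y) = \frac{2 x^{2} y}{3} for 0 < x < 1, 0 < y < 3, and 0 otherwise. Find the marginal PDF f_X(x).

f_X(x) = ∫_0^3 f(x,y) dy
= ∫_0^3 \frac{2 x^{2} y}{3} dy
= 3 x^{2} for 0 < x < 1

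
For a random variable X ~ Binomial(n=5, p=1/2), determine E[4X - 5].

For X ~ Binomial(n=5, p=1/2):
E[X] = \frac{5}{2}
E[4X - 5] = 4 × E[X] - 5 = 5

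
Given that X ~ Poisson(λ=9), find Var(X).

For X ~ Poisson(λ=9):
Var(X) = 9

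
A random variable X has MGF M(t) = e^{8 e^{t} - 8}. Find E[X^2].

To find E[X^2], compute M^(2)(0):
M^(1)(t) = 8 e^{t} e^{8 e^{t} - 8}
M^(2)(t) = 64 e^{2 t} e^{8 e^{t} - 8} + 8 e^{t} e^{8 e^{t} - 8}
M^(2)(0) = 72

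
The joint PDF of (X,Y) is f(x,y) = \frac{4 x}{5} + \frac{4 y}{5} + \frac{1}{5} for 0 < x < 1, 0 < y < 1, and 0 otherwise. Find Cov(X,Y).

E[XY] = ∫∫ xy × f(x,y) dx dy = \frac{19}{60}
E[X] = \frac{17}{30}
E[Y] = \frac{17}{30}
Cov(X,Y) = E[XY] - E[X]E[Y] = - \frac{1}{225}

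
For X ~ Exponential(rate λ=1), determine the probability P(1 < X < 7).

P(1 < X < 7) = ∫_{1}^{7} f(x) dx
where f(x) = e^{- x}
= - \frac{1 - e^{6}}{e^{7}}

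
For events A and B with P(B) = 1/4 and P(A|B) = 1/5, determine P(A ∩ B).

By definition, P(A|B) = P(A ∩ B) / P(B)
So P(A ∩ B) = P(A|B) × P(B)
= 1/5 × 1/4
= 1/20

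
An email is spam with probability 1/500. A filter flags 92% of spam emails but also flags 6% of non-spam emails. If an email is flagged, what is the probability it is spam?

Let D = the rare event, + = positive/flagged.
P(D) = 1/500
P(+|D) = 92/100 = 23/25
P(+|D') = 6/100 = 3/50
P(+) = P(+|D)P(D) + P(+|D')P(D')
     = \frac{23}{25} × \frac{1}{500} + \frac{3}{50} × \frac{499}{500}
     = \frac{1543}{25000}
P(D|+) = P(+|D)P(D)/P(+) = \frac{46}{1543}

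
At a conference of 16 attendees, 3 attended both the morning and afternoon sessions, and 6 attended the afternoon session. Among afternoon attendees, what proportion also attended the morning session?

P(A ∩ B) = 3/16
P(B) = 6/16 = 3/8
P(A|B) = P(A ∩ B) / P(B) = (3/16) / (3/8) = 1/2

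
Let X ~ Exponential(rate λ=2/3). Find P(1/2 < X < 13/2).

P(1/2 < X < 13/2) = ∫_{1/2}^{13/2} f(x) dx
where f(x) = \frac{2 e^{- \frac{2 x}{3}}}{3}
= - \frac{1 - e^{4}}{e^{\frac{13}{3}}}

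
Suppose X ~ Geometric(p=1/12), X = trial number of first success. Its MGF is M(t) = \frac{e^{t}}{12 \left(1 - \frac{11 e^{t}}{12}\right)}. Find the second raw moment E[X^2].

To find E[X^2], compute M^(2)(0):
M^(1)(t) = \frac{e^{t}}{12 \left(1 - \frac{11 e^{t}}{12}\right)} + \frac{11 e^{2 t}}{144 \left(1 - \frac{11 e^{t}}{12}\right)^{2}}
M^(2)(t) = \frac{e^{t}}{12 \left(1 - \frac{11 e^{t}}{12}\right)} + \frac{11 e^{2 t}}{48 \left(1 - \frac{11 e^{t}}{12}\right)^{2}} + \frac{121 e^{3 t}}{864 \left(1 - \frac{11 e^{t}}{12}\right)^{3}}
M^(2)(0) = 276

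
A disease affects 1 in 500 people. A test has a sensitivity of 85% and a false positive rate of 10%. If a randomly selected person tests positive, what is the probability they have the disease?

Let D = the rare event, + = positive/flagged.
P(D) = 1/500
P(+|D) = 85/100 = 17/20
P(+|D') = 10/100 = 1/10
P(+) = P(+|D)P(D) + P(+|D')P(D')
     = \frac{17}{20} × \frac{1}{500} + \frac{1}{10} × \frac{499}{500}
     = \frac{203}{2000}
P(D|+) = P(+|D)P(D)/P(+) = \frac{17}{1015}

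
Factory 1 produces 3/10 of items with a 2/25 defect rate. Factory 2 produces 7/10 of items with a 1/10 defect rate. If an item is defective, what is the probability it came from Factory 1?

Using Bayes' theorem:
P(F1) = 3/10, P(D|F1) = 2/25
P(F2) = 7/10, P(D|F2) = 1/10
P(D) = P(D|F1)P(F1) + P(D|F2)P(F2)
     = \frac{47}{500}
P(F1|D) = P(D|F1)P(F1) / P(D)
= \frac{12}{47}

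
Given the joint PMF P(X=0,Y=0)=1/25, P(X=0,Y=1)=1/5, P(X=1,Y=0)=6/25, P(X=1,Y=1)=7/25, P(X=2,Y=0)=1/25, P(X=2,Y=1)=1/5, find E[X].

First find marginal of X:
P(X=0) = 6/25
P(X=1) = 13/25
P(X=2) = 6/25
E[X] = 0 × 6/25 + 1 × 13/25 + 2 × 6/25 = 1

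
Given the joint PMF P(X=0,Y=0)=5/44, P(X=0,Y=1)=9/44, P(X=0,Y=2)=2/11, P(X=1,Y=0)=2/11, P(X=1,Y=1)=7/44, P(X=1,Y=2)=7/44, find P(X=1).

P(X=1) = P(X=1,Y=0) + P(X=1,Y=1) + P(X=1,Y=2)
= 2/11 + 7/44 + 7/44
= 1/2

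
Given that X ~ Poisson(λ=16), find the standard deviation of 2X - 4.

For X ~ Poisson(λ=16):
Var(X) = 16
SD(X) = √(Var(X)) = √(16) = 4
SD(2X - 4) = |2| × SD(X) = 2 × 4 = 8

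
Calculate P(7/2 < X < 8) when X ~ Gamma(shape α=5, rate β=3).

P(7/2 < X < 8) = ∫_{7/2}^{8} f(x) dx
where f(x) = \frac{81 x^{4} e^{- 3 x}}{8}
= - \frac{16441}{e^{24}} + \frac{98051}{128 e^{\frac{21}{2}}}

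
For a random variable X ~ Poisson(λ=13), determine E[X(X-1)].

E[X(X-1)] = E[X² - X] = E[X²] - E[X]
E[X] = 13
E[X²] = Var(X) + (E[X])² = 13 + (13)² = 182
E[X(X-1)] = 182 - 13 = 169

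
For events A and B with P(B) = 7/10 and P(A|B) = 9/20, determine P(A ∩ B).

By definition, P(A|B) = P(A ∩ B) / P(B)
So P(A ∩ B) = P(A|B) × P(B)
= 9/20 × 7/10
= 63/200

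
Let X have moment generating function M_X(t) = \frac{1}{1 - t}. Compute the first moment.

To find E[X], compute M^(1)(0):
M^(1)(t) = \frac{1}{\left(1 - t\right)^{2}}
M^(1)(0) = 1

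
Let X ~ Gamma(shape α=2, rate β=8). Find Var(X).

For X ~ Gamma(shape α=2, rate β=8):
Var(X) = \frac{1}{32}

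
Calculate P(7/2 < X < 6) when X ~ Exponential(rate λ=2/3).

P(7/2 < X < 6) = ∫_{7/2}^{6} f(x) dx
where f(x) = \frac{2 e^{- \frac{2 x}{3}}}{3}
= - \frac{1}{e^{4}} + e^{- \frac{7}{3}}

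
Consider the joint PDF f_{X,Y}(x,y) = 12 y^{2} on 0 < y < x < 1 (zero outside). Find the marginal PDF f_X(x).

f_X(x) = ∫_0^x 12 y^{2} dy = 4 x^{3}
for 0 < x < 1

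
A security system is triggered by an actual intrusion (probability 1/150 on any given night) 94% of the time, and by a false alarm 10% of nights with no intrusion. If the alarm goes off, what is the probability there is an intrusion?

Let D = the rare event, + = positive/flagged.
P(D) = 1/150
P(+|D) = 94/100 = 47/50
P(+|D') = 10/100 = 1/10
P(+) = P(+|D)P(D) + P(+|D')P(D')
     = \frac{47}{50} × \frac{1}{150} + \frac{1}{10} × \frac{149}{150}
     = \frac{66}{625}
P(D|+) = P(+|D)P(D)/P(+) = \frac{47}{792}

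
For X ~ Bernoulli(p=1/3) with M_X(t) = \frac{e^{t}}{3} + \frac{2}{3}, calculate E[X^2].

To find E[X^2], compute M^(2)(0):
M^(1)(t) = \frac{e^{t}}{3}
M^(2)(t) = \frac{e^{t}}{3}
M^(2)(0) = \frac{1}{3}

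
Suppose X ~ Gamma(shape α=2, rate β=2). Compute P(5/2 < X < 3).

P(5/2 < X < 3) = ∫_{5/2}^{3} f(x) dx
where f(x) = 4 x e^{- 2 x}
= \frac{-7 + 6 e}{e^{6}}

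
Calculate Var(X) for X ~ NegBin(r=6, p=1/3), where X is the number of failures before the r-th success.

For X ~ NegBin(r=6, p=1/3), where X is the number of failures before the r-th success:
Var(X) = 36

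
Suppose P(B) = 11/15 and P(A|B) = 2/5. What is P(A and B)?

By definition, P(A|B) = P(A ∩ B) / P(B)
So P(A ∩ B) = P(A|B) × P(B)
= 2/5 × 11/15
= 22/75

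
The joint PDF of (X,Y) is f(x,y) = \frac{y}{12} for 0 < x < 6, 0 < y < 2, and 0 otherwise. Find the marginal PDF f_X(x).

f_X(x) = ∫_0^2 f(x,y) dy
= ∫_0^2 \frac{y}{12} dy
= \frac{1}{6} for 0 < x < 6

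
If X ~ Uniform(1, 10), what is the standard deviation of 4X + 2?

For X ~ Uniform(1, 10):
Var(X) = \frac{27}{4}
SD(X) = √(Var(X)) = √(\frac{27}{4}) = \frac{3 \sqrt{3}}{2}
SD(4X + 2) = |4| × SD(X) = 4 × \frac{3 \sqrt{3}}{2} = 6 \sqrt{3}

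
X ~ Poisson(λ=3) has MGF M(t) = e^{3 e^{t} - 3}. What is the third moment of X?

To find E[X^3], compute M^(3)(0):
M^(1)(t) = 3 e^{t} e^{3 e^{t} - 3}
M^(2)(t) = 9 e^{2 t} e^{3 e^{t} - 3} + 3 e^{t} e^{3 e^{t} - 3}
M^(3)(t) = 27 e^{3 t} e^{3 e^{t} - 3} + 27 e^{2 t} e^{3 e^{t} - 3} + 3 e^{t} e^{3 e^{t} - 3}
M^(3)(0) = 57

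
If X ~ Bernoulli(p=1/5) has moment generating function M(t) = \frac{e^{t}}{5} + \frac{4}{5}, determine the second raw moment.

To find E[X^2], compute M^(2)(0):
M^(1)(t) = \frac{e^{t}}{5}
M^(2)(t) = \frac{e^{t}}{5}
M^(2)(0) = \frac{1}{5}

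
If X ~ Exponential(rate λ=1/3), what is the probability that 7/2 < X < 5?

P(7/2 < X < 5) = ∫_{7/2}^{5} f(x) dx
where f(x) = \frac{e^{- \frac{x}{3}}}{3}
= - \frac{1}{e^{\frac{5}{3}}} + e^{- \frac{7}{6}}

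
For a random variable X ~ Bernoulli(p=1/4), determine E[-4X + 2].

For X ~ Bernoulli(p=1/4):
E[X] = \frac{1}{4}
E[-4X + 2] = -4 × E[X] + 2 = 1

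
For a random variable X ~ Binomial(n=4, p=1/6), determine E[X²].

Using the identity E[X²] = Var(X) + (E[X])²:
E[X] = \frac{2}{3}
Var(X) = \frac{5}{9}
E[X²] = \frac{5}{9} + (\frac{2}{3})²
= 1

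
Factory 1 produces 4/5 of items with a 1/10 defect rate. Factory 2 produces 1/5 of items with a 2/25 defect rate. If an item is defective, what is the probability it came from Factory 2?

Using Bayes' theorem:
P(F1) = 4/5, P(D|F1) = 1/10
P(F2) = 1/5, P(D|F2) = 2/25
P(D) = P(D|F1)P(F1) + P(D|F2)P(F2)
     = \frac{12}{125}
P(F2|D) = P(D|F2)P(F2) / P(D)
= \frac{1}{6}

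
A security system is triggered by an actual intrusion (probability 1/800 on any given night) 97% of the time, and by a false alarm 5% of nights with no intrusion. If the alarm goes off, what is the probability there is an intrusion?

Let D = the rare event, + = positive/flagged.
P(D) = 1/800
P(+|D) = 97/100
P(+|D') = 5/100 = 1/20
P(+) = P(+|D)P(D) + P(+|D')P(D')
     = \frac{97}{100} × \frac{1}{800} + \frac{1}{20} × \frac{799}{800}
     = \frac{1023}{20000}
P(D|+) = P(+|D)P(D)/P(+) = \frac{97}{4092}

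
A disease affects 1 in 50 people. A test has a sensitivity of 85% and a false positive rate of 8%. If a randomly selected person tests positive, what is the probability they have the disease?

Let D = the rare event, + = positive/flagged.
P(D) = 1/50
P(+|D) = 85/100 = 17/20
P(+|D') = 8/100 = 2/25
P(+) = P(+|D)P(D) + P(+|D')P(D')
     = \frac{17}{20} × \frac{1}{50} + \frac{2}{25} × \frac{49}{50}
     = \frac{477}{5000}
P(D|+) = P(+|D)P(D)/P(+) = \frac{85}{477}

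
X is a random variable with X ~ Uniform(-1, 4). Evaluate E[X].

For X ~ Uniform(-1, 4), the expected value is:
E[X] = \frac{3}{2}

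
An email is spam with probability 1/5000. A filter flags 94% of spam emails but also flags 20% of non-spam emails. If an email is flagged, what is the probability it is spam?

Let D = the rare event, + = positive/flagged.
P(D) = 1/5000
P(+|D) = 94/100 = 47/50
P(+|D') = 20/100 = 1/5
P(+) = P(+|D)P(D) + P(+|D')P(D')
     = \frac{47}{50} × \frac{1}{5000} + \frac{1}{5} × \frac{4999}{5000}
     = \frac{50037}{250000}
P(D|+) = P(+|D)P(D)/P(+) = \frac{47}{50037}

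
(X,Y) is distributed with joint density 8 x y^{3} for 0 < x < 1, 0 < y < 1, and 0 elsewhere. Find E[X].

E[X] = ∫_0^1 ∫_0^1 x × f(x,y) dy dx
= ∫_0^1 ∫_0^1 x × (8 x y^{3}) dy dx
= \frac{2}{3}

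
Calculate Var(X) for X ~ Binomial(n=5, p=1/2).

For X ~ Binomial(n=5, p=1/2):
Var(X) = \frac{5}{4}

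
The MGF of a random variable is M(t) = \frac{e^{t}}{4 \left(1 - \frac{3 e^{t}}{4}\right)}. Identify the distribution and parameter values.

The MGF M(t) = \frac{e^{t}}{4 \left(1 - \frac{3 e^{t}}{4}\right)} is the standard form for the Geometric distribution.
Comparing with the known MGF formula identifies: Geometric(p=1/4), X = trial number of first success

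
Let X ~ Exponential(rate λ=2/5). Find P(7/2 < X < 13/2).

P(7/2 < X < 13/2) = ∫_{7/2}^{13/2} f(x) dx
where f(x) = \frac{2 e^{- \frac{2 x}{5}}}{5}
= - \frac{1 - e^{\frac{6}{5}}}{e^{\frac{13}{5}}}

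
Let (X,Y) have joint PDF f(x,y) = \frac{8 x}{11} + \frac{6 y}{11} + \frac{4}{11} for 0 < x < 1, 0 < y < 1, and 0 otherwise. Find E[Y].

E[Y] = ∫_0^1 ∫_0^1 y × f(x,y) dx dy
= \frac{6}{11}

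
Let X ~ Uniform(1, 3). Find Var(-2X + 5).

For X ~ Uniform(1, 3):
Var(X) = \frac{1}{3}
Var(-2X + 5) = (-2)² × Var(X) = 4 × \frac{1}{3} = \frac{4}{3}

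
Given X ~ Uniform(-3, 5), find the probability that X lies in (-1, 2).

P(-1 < X < 2) = ∫_{-1}^{2} f(x) dx
where f(x) = \frac{1}{8}
= \frac{3}{8}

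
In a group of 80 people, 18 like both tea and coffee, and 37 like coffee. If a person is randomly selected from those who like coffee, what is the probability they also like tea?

P(A ∩ B) = 18/80 = 9/40
P(B) = 37/80
P(A|B) = P(A ∩ B) / P(B) = (9/40) / (37/80) = 18/37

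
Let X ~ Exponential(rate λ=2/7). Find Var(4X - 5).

For X ~ Exponential(rate λ=2/7):
Var(X) = \frac{49}{4}
Var(4X - 5) = (4)² × Var(X) = 16 × \frac{49}{4} = 196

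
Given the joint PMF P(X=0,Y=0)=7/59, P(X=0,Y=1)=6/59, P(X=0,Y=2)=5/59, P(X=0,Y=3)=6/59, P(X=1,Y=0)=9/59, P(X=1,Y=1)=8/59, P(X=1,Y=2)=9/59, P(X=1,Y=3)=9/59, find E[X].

First find marginal of X:
P(X=0) = 24/59
P(X=1) = 35/59
E[X] = 0 × 24/59 + 1 × 35/59 = 35/59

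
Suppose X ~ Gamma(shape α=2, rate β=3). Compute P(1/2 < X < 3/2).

P(1/2 < X < 3/2) = ∫_{1/2}^{3/2} f(x) dx
where f(x) = 9 x e^{- 3 x}
= \frac{-11 + 5 e^{3}}{2 e^{\frac{9}{2}}}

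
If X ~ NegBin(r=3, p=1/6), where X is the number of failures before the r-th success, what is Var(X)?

For X ~ NegBin(r=3, p=1/6), where X is the number of failures before the r-th success:
Var(X) = 90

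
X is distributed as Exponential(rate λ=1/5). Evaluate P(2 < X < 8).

P(2 < X < 8) = ∫_{2}^{8} f(x) dx
where f(x) = \frac{e^{- \frac{x}{5}}}{5}
= - \frac{1 - e^{\frac{6}{5}}}{e^{\frac{8}{5}}}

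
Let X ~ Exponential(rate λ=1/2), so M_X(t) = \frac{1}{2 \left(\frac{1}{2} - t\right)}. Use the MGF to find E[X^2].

To find E[X^2], compute M^(2)(0):
M^(1)(t) = \frac{1}{2 \left(\frac{1}{2} - t\right)^{2}}
M^(2)(t) = \frac{1}{\left(\frac{1}{2} - t\right)^{3}}
M^(2)(0) = 8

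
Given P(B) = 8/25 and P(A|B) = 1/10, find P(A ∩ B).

By definition, P(A|B) = P(A ∩ B) / P(B)
So P(A ∩ B) = P(A|B) × P(B)
= 1/10 × 8/25
= 4/125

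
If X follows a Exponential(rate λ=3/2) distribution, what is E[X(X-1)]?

E[X(X-1)] = E[X² - X] = E[X²] - E[X]
E[X] = \frac{2}{3}
E[X²] = Var(X) + (E[X])² = \frac{4}{9} + (\frac{2}{3})² = \frac{8}{9}
E[X(X-1)] = \frac{8}{9} - \frac{2}{3} = \frac{2}{9}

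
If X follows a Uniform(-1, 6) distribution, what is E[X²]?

Using the identity E[X²] = Var(X) + (E[X])²:
E[X] = \frac{5}{2}
Var(X) = \frac{49}{12}
E[X²] = \frac{49}{12} + (\frac{5}{2})²
= \frac{31}{3}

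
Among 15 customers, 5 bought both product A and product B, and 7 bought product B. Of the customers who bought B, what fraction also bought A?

P(A ∩ B) = 5/15 = 1/3
P(B) = 7/15
P(A|B) = P(A ∩ B) / P(B) = (1/3) / (7/15) = 5/7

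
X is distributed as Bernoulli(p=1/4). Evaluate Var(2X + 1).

For X ~ Bernoulli(p=1/4):
Var(X) = \frac{3}{16}
Var(2X + 1) = (2)² × Var(X) = 4 × \frac{3}{16} = \frac{3}{4}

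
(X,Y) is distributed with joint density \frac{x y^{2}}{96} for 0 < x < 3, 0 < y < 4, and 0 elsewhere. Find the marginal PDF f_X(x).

f_X(x) = ∫_0^4 f(x,y) dy
= ∫_0^4 \frac{x y^{2}}{96} dy
= \frac{2 x}{9} for 0 < x < 3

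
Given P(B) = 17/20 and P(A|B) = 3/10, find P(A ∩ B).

By definition, P(A|B) = P(A ∩ B) / P(B)
So P(A ∩ B) = P(A|B) × P(B)
= 3/10 × 17/20
= 51/200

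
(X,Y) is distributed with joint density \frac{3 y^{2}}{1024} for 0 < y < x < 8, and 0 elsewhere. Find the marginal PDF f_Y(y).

f_Y(y) = ∫_y^8 \frac{3 y^{2}}{1024} dx = \frac{3 y^{2} \left(8 - y\right)}{1024}
for 0 < y < 8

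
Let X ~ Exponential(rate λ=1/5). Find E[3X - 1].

For X ~ Exponential(rate λ=1/5):
E[X] = 5
E[3X - 1] = 3 × E[X] - 1 = 14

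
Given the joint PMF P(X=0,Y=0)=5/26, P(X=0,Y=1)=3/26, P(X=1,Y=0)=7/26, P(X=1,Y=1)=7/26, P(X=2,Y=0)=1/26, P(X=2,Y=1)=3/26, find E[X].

First find marginal of X:
P(X=0) = 4/13
P(X=1) = 7/13
P(X=2) = 2/13
E[X] = 0 × 4/13 + 1 × 7/13 + 2 × 2/13 = 11/13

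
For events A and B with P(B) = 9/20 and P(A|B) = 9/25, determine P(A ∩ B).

By definition, P(A|B) = P(A ∩ B) / P(B)
So P(A ∩ B) = P(A|B) × P(B)
= 9/25 × 9/20
= 81/500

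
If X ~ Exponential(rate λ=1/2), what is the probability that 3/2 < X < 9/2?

P(3/2 < X < 9/2) = ∫_{3/2}^{9/2} f(x) dx
where f(x) = \frac{e^{- \frac{x}{2}}}{2}
= - \frac{1 - e^{\frac{3}{2}}}{e^{\frac{9}{4}}}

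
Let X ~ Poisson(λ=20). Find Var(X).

For X ~ Poisson(λ=20):
Var(X) = 20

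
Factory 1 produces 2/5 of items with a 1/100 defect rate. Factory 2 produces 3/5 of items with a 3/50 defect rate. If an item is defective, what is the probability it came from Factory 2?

Using Bayes' theorem:
P(F1) = 2/5, P(D|F1) = 1/100
P(F2) = 3/5, P(D|F2) = 3/50
P(D) = P(D|F1)P(F1) + P(D|F2)P(F2)
     = \frac{1}{25}
P(F2|D) = P(D|F2)P(F2) / P(D)
= \frac{9}{10}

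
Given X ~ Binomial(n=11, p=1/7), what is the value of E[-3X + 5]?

For X ~ Binomial(n=11, p=1/7):
E[X] = \frac{11}{7}
E[-3X + 5] = -3 × E[X] + 5 = \frac{2}{7}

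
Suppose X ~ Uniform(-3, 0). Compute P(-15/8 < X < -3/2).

P(-15/8 < X < -3/2) = ∫_{-15/8}^{-3/2} f(x) dx
where f(x) = \frac{1}{3}
= \frac{1}{8}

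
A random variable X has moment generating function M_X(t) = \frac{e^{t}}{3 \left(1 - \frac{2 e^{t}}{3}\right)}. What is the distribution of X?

The MGF M(t) = \frac{e^{t}}{3 \left(1 - \frac{2 e^{t}}{3}\right)} is the standard form for the Geometric distribution.
Comparing with the known MGF formula identifies: Geometric(p=1/3), X = trial number of first success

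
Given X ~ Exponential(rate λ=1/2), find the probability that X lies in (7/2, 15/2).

P(7/2 < X < 15/2) = ∫_{7/2}^{15/2} f(x) dx
where f(x) = \frac{e^{- \frac{x}{2}}}{2}
= - \frac{1 - e^{2}}{e^{\frac{15}{4}}}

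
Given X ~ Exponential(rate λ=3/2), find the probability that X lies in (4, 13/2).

P(4 < X < 13/2) = ∫_{4}^{13/2} f(x) dx
where f(x) = \frac{3 e^{- \frac{3 x}{2}}}{2}
= - \frac{1}{e^{\frac{39}{4}}} + e^{-6}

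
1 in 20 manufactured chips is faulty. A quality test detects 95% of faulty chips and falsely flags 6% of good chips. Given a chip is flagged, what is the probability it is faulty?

Let D = the rare event, + = positive/flagged.
P(D) = 1/20
P(+|D) = 95/100 = 19/20
P(+|D') = 6/100 = 3/50
P(+) = P(+|D)P(D) + P(+|D')P(D')
     = \frac{19}{20} × \frac{1}{20} + \frac{3}{50} × \frac{19}{20}
     = \frac{209}{2000}
P(D|+) = P(+|D)P(D)/P(+) = \frac{5}{11}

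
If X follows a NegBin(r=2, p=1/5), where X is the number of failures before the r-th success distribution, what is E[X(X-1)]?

E[X(X-1)] = E[X² - X] = E[X²] - E[X]
E[X] = 8
E[X²] = Var(X) + (E[X])² = 40 + (8)² = 104
E[X(X-1)] = 104 - 8 = 96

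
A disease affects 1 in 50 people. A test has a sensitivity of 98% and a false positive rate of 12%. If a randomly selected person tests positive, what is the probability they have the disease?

Let D = the rare event, + = positive/flagged.
P(D) = 1/50
P(+|D) = 98/100 = 49/50
P(+|D') = 12/100 = 3/25
P(+) = P(+|D)P(D) + P(+|D')P(D')
     = \frac{49}{50} × \frac{1}{50} + \frac{3}{25} × \frac{49}{50}
     = \frac{343}{2500}
P(D|+) = P(+|D)P(D)/P(+) = \frac{1}{7}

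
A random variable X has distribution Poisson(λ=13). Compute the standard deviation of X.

For X ~ Poisson(λ=13):
Var(X) = 13
SD(X) = √(Var(X)) = √(13) = \sqrt{13}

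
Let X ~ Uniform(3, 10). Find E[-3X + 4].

For X ~ Uniform(3, 10):
E[X] = \frac{13}{2}
E[-3X + 4] = -3 × E[X] + 4 = - \frac{31}{2}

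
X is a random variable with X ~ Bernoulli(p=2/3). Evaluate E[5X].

For X ~ Bernoulli(p=2/3):
E[X] = \frac{2}{3}
E[5X] = 5 × E[X] + 0 = \frac{10}{3}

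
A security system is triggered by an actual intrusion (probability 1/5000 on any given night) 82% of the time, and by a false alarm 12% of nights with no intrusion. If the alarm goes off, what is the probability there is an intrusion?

Let D = the rare event, + = positive/flagged.
P(D) = 1/5000
P(+|D) = 82/100 = 41/50
P(+|D') = 12/100 = 3/25
P(+) = P(+|D)P(D) + P(+|D')P(D')
     = \frac{41}{50} × \frac{1}{5000} + \frac{3}{25} × \frac{4999}{5000}
     = \frac{6007}{50000}
P(D|+) = P(+|D)P(D)/P(+) = \frac{41}{30035}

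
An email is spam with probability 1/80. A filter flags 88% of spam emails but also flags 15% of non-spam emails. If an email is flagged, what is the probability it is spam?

Let D = the rare event, + = positive/flagged.
P(D) = 1/80
P(+|D) = 88/100 = 22/25
P(+|D') = 15/100 = 3/20
P(+) = P(+|D)P(D) + P(+|D')P(D')
     = \frac{22}{25} × \frac{1}{80} + \frac{3}{20} × \frac{79}{80}
     = \frac{1273}{8000}
P(D|+) = P(+|D)P(D)/P(+) = \frac{88}{1273}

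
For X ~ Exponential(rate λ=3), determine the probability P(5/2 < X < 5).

P(5/2 < X < 5) = ∫_{5/2}^{5} f(x) dx
where f(x) = 3 e^{- 3 x}
= - \frac{1}{e^{15}} + e^{- \frac{15}{2}}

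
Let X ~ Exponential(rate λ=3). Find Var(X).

For X ~ Exponential(rate λ=3):
Var(X) = \frac{1}{9}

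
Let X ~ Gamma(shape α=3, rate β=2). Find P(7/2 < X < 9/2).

P(7/2 < X < 9/2) = ∫_{7/2}^{9/2} f(x) dx
where f(x) = 4 x^{2} e^{- 2 x}
= \frac{-101 + 65 e^{2}}{2 e^{9}}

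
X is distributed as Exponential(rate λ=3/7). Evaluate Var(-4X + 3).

For X ~ Exponential(rate λ=3/7):
Var(X) = \frac{49}{9}
Var(-4X + 3) = (-4)² × Var(X) = 16 × \frac{49}{9} = \frac{784}{9}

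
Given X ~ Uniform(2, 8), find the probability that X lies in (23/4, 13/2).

P(23/4 < X < 13/2) = ∫_{23/4}^{13/2} f(x) dx
where f(x) = \frac{1}{6}
= \frac{1}{8}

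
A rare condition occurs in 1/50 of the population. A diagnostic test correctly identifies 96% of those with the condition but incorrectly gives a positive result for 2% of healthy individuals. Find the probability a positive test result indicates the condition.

Let D = the rare event, + = positive/flagged.
P(D) = 1/50
P(+|D) = 96/100 = 24/25
P(+|D') = 2/100 = 1/50
P(+) = P(+|D)P(D) + P(+|D')P(D')
     = \frac{24}{25} × \frac{1}{50} + \frac{1}{50} × \frac{49}{50}
     = \frac{97}{2500}
P(D|+) = P(+|D)P(D)/P(+) = \frac{48}{97}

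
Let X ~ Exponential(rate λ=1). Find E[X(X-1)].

E[X(X-1)] = E[X² - X] = E[X²] - E[X]
E[X] = 1
E[X²] = Var(X) + (E[X])² = 1 + (1)² = 2
E[X(X-1)] = 2 - 1 = 1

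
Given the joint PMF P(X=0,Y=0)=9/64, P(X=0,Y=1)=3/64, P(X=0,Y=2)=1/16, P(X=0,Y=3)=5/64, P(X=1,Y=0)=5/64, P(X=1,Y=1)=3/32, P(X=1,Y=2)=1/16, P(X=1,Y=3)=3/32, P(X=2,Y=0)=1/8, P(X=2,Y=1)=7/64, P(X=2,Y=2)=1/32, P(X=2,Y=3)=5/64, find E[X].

First find marginal of X:
P(X=0) = 21/64
P(X=1) = 21/64
P(X=2) = 11/32
E[X] = 0 × 21/64 + 1 × 21/64 + 2 × 11/32 = 65/64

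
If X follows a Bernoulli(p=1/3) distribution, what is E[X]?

For X ~ Bernoulli(p=1/3), the expected value is:
E[X] = \frac{1}{3}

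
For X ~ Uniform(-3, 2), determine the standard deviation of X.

For X ~ Uniform(-3, 2):
Var(X) = \frac{25}{12}
SD(X) = √(Var(X)) = √(\frac{25}{12}) = \frac{5 \sqrt{3}}{6}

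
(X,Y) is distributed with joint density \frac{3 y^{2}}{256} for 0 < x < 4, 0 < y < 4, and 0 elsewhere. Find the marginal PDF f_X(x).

f_X(x) = ∫_0^4 f(x,y) dy
= ∫_0^4 \frac{3 y^{2}}{256} dy
= \frac{1}{4} for 0 < x < 4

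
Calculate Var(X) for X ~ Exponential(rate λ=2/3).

For X ~ Exponential(rate λ=2/3):
Var(X) = \frac{9}{4}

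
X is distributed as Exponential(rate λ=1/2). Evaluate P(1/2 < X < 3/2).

P(1/2 < X < 3/2) = ∫_{1/2}^{3/2} f(x) dx
where f(x) = \frac{e^{- \frac{x}{2}}}{2}
= - \frac{1 - e^{\frac{1}{2}}}{e^{\frac{3}{4}}}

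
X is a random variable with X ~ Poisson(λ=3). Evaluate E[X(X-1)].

E[X(X-1)] = E[X² - X] = E[X²] - E[X]
E[X] = 3
E[X²] = Var(X) + (E[X])² = 3 + (3)² = 12
E[X(X-1)] = 12 - 3 = 9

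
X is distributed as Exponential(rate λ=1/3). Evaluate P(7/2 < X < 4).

P(7/2 < X < 4) = ∫_{7/2}^{4} f(x) dx
where f(x) = \frac{e^{- \frac{x}{3}}}{3}
= - \frac{1}{e^{\frac{4}{3}}} + e^{- \frac{7}{6}}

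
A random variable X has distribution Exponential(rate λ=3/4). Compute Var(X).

For X ~ Exponential(rate λ=3/4):
Var(X) = \frac{16}{9}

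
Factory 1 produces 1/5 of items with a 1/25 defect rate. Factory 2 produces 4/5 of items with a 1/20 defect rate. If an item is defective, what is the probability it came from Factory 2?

Using Bayes' theorem:
P(F1) = 1/5, P(D|F1) = 1/25
P(F2) = 4/5, P(D|F2) = 1/20
P(D) = P(D|F1)P(F1) + P(D|F2)P(F2)
     = \frac{6}{125}
P(F2|D) = P(D|F2)P(F2) / P(D)
= \frac{5}{6}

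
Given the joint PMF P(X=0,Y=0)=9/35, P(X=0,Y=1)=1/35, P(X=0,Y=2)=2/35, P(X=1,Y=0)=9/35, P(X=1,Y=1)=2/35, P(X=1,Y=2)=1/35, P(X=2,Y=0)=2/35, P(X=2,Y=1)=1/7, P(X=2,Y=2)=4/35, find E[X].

First find marginal of X:
P(X=0) = 12/35
P(X=1) = 12/35
P(X=2) = 11/35
E[X] = 0 × 12/35 + 1 × 12/35 + 2 × 11/35 = 34/35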